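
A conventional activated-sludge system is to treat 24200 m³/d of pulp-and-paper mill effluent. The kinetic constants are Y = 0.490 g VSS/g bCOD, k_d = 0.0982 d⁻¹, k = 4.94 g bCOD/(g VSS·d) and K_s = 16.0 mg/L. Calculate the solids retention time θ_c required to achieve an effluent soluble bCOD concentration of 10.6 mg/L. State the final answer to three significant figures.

θ_c ≈ 1.15 d

At the target effluent, Y k S/(K_s+S) = 0.490×4.94×10.6/26.60 = 0.9646 d⁻¹.
θ_c = 1/(μ − k_d) = 1/(0.9646 − 0.0982) = 1/0.8664 = 1.154 d.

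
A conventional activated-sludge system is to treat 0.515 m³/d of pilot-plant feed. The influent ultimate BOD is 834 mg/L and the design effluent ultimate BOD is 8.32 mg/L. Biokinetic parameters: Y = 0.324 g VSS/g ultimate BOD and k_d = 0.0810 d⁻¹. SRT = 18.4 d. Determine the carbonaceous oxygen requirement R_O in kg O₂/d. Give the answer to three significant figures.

R_O ≈ 0.347 kg O₂/d

Correct the yield for decay: Y_obs = Y/(1 + k_d θ_c) = 0.324 / (1 + 0.0810 × 18.4) = 0.324 / 2.490 = 0.1301.
Mass of ultimate BOD removed per day: Q(S₀ − S) = 0.515 × 825.7 g/m³ = 0.4252 kg/d.
P_X = Y_obs·Q·(S₀ − S) = 0.1301 × 0.4252 = 0.05532 kg VSS/d.
R_O = Q·(S₀ − S) − 1.42·P_X = 0.4252 − 1.42 × 0.05532 = 0.3467 kg O₂/d.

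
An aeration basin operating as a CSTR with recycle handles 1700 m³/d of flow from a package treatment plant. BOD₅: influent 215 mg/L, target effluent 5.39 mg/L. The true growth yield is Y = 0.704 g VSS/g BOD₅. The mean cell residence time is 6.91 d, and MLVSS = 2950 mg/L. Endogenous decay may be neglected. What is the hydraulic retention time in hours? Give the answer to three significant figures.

With k_d = 0 the design equation reduces to V = Y Q (S₀−S) θ_c / X = 0.704 × 1700 × (215 − 5.39) × 6.91 / 2950 = 587.6 m³.
Hydraulic retention time τ = V/Q = 587.6 / 1700 = 0.3457 d = 8.296 h.

τ ≈ 8.30 h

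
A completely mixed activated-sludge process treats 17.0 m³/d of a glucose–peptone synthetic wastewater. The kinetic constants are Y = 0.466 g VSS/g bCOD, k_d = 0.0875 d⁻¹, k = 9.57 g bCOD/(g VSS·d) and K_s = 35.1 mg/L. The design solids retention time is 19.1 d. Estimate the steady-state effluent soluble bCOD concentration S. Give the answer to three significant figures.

S ≈ 1.14 mg/L

Effluent substrate depends only on kinetics and SRT: S = K_s(1 + k_d θ_c) / [θ_c(Yk − k_d) − 1] = 35.1 × (1 + 0.0875 × 19.1) / [19.1 × (0.466 × 9.57 − 0.0875) − 1] = 93.76 / 82.51 = 1.136 mg/L.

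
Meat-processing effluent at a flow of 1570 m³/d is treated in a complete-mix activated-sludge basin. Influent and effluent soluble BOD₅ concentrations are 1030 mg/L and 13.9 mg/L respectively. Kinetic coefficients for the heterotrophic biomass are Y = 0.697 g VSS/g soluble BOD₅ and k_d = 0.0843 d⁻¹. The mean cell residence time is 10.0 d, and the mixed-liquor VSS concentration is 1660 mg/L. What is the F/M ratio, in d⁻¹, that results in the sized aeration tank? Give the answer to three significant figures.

From the SRT design equation V = Y Q (S₀−S) θ_c / [X (1 + k_d θ_c)] = 0.697 × 1570 × (1030 − 13.9) × 10.0 / [1660 × (1 + 0.0843 × 10.0)] = 1.11×10^7 / 3059 = 3634 m³.
F/M = Q·S₀ / (V·X) = 1570 × 1030 / (3634 × 1660) = 0.2680 g soluble BOD₅·(g VSS·d)⁻¹.

F/M ≈ 0.268 d⁻¹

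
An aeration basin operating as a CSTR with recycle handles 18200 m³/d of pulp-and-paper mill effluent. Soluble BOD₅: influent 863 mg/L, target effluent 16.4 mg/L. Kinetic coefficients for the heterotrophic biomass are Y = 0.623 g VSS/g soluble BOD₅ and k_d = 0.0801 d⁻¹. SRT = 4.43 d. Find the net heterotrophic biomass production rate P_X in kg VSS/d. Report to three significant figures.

Observed yield with endogenous decay: Y_obs = Y / (1 + k_d·θ_c) = 0.623 / (1 + 0.0801 × 4.43) = 0.623 / 1.355 = 0.4598 g VSS/g soluble BOD₅.
ΔS = 863 − 16.4 = 846.6 mg/L, so the substrate removal rate is 18200 × 846.6/1000 = 15408 kg soluble BOD₅/d.
Biomass produced: P_X = Y_obs·Q·ΔS = 0.4598 × 15408 ≈ 7085 kg VSS/d.

P_X ≈ 7090 kg VSS/d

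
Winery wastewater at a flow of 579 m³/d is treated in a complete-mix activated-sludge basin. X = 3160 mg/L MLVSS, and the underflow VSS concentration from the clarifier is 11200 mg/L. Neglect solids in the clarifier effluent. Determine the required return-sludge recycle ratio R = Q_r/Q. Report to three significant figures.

R ≈ 0.393

R = Q_r/Q = X/(X_r − X) = 3160 / (11200 − 3160) = 0.3930.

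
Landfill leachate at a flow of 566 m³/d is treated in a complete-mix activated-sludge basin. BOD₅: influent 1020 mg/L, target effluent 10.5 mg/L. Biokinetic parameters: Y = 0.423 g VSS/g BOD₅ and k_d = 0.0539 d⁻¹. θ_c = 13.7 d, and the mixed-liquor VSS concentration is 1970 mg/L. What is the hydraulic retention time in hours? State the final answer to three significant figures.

τ ≈ 41.0 h

Rearranging the biomass balance for a CMAS with decay, V = Y·Q·ΔS·θ_c / [X·(1+k_d θ_c)] = 0.423 × 566 × (1020 − 10.5) × 13.7 / [1970 × (1 + 0.0539 × 13.7)] = 3.31×10^6 / 3425 = 966.9 m³.
Hydraulic retention time τ = V/Q = 966.9 / 566 = 1.708 d = 41.00 h.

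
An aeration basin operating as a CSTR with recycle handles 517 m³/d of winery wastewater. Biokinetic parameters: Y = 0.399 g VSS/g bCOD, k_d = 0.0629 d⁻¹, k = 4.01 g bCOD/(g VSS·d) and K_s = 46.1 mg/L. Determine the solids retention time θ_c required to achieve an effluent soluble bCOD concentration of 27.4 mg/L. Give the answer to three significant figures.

Specific growth rate at S = 27.4 mg/L: μ = YkS/(K_s+S) = 0.399·4.01·27.4/(46.1+27.4) = 0.5965 d⁻¹.
Then 1/θ_c = μ − k_d = 0.5965 − 0.0629 = 0.5336 d⁻¹, giving θ_c = 1.874 d.

θ_c ≈ 1.87 d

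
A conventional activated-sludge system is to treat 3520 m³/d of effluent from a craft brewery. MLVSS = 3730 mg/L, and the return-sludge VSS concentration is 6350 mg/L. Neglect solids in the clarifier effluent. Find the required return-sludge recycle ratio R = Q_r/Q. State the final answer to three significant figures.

R ≈ 1.42

Mass balance around the secondary clarifier (neglecting effluent solids): R = X / (X_r − X) = 3730 / (6350 − 3730) = 1.424.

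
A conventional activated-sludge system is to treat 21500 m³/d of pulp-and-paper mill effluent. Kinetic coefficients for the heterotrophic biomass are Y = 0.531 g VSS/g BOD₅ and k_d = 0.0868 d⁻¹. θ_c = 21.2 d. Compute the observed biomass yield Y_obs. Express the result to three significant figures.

Y_obs ≈ 0.187 g VSS/g BOD₅

Y_obs = Y / (1 + k_d θ_c) = 0.531 / (1 + 0.0868 × 21.2) = 0.531 / 2.840 = 0.1870.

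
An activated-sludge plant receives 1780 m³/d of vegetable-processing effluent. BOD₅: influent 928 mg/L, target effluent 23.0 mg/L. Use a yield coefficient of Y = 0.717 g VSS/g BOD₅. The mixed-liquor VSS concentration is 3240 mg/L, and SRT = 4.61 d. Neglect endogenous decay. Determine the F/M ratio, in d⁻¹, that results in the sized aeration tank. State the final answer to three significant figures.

F/M ≈ 0.310 d⁻¹

V·X = Y·Q·ΔS·θ_c gives V = 0.717 × 1780 × (928 − 23.0) × 4.61 / 3240 = 1643 m³.
F/M = Q·S₀ / (V·X) = 1780 × 928 / (1643 × 3240) = 0.3102 g BOD₅·(g VSS·d)⁻¹.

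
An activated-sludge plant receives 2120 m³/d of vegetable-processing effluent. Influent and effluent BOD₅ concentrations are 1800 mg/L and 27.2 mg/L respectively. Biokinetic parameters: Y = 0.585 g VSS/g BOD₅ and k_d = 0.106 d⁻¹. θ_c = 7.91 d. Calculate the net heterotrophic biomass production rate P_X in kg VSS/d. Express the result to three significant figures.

P_X ≈ 1200 kg VSS/d

Correct the yield for decay: Y_obs = Y/(1 + k_d θ_c) = 0.585 / (1 + 0.106 × 7.91) = 0.585 / 1.838 = 0.3182.
Mass of BOD₅ removed per day: Q(S₀ − S) = 2120 × 1773 g/m³ = 3758 kg/d.
So the net sludge growth is P_X = 0.3182 × 3758 = 1196 kg VSS/d.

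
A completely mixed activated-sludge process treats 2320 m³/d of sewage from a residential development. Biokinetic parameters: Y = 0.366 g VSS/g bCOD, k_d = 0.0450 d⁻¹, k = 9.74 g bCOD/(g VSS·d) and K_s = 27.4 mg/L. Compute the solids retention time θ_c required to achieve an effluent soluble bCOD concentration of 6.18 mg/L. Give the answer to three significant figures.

At the target effluent, Y k S/(K_s+S) = 0.366×9.74×6.18/33.58 = 0.6561 d⁻¹.
1/θ_c = 0.6561 − 0.0450 = 0.6111 d⁻¹, so θ_c = 1.636 d.

θ_c ≈ 1.64 d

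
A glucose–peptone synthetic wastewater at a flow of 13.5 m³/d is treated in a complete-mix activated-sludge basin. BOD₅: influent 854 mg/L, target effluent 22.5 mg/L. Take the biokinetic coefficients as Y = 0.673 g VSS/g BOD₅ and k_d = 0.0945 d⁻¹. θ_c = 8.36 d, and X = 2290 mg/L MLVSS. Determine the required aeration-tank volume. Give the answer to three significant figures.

Steady-state biomass mass balance: V·X·(1 + k_d·θ_c) = Y·Q·(S₀ − S)·θ_c, so V = 0.673 × 13.5 × (854 − 22.5) × 8.36 / [2290 × (1 + 0.0945 × 8.36)] = 6.32×10^4 / 4099 = 15.41 m³.

V ≈ 15.4 m³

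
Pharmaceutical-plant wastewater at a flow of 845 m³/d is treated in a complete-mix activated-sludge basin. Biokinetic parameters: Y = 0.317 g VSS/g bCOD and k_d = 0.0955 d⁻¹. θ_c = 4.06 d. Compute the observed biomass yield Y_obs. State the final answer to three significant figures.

Y_obs ≈ 0.228 g VSS/g bCOD

The observed yield is Y_obs = Y/(1 + k_d·θ_c) = 0.317 / (1 + 0.0955 × 4.06) = 0.317 / 1.388 = 0.2284 g VSS per g bCOD removed.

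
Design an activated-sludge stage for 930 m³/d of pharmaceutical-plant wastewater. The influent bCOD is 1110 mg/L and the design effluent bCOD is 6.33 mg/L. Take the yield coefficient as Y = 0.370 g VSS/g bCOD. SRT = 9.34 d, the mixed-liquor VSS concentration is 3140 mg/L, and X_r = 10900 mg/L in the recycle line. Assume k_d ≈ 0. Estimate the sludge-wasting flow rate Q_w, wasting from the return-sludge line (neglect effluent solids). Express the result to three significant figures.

Q_w ≈ 34.8 m³/d

V·X = Y·Q·ΔS·θ_c gives V = 0.370 × 930 × (1110 − 6.33) × 9.34 / 3140 = 1130 m³.
Wasting from the return line (neglecting effluent solids): Q_w = V·X / (θ_c·X_r) = 1130 × 3140 / (9.34 × 10900) = 34.84 m³/d.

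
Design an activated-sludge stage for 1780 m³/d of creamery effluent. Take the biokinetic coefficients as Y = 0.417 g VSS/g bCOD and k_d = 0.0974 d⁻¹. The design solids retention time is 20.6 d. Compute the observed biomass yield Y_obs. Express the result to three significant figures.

Correct the yield for decay: Y_obs = Y/(1 + k_d θ_c) = 0.417 / (1 + 0.0974 × 20.6) = 0.417 / 3.006 = 0.1387.

Y_obs ≈ 0.139 g VSS/g bCOD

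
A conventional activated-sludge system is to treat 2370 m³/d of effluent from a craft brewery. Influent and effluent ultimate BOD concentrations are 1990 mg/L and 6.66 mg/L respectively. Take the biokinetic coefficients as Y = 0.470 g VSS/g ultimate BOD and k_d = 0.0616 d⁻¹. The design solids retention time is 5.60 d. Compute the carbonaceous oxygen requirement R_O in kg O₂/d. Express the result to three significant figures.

R_O ≈ 2370 kg O₂/d

Y_obs = Y / (1 + k_d θ_c) = 0.470 / (1 + 0.0616 × 5.60) = 0.470 / 1.345 = 0.3495.
Mass of ultimate BOD removed per day: Q(S₀ − S) = 2370 × 1983 g/m³ = 4701 kg/d.
P_X = Y_obs·Q·(S₀ − S) = 0.3495 × 4701 = 1643 kg VSS/d.
R_O = Q·(S₀ − S) − 1.42·P_X = 4701 − 1.42 × 1643 = 2368 kg O₂/d.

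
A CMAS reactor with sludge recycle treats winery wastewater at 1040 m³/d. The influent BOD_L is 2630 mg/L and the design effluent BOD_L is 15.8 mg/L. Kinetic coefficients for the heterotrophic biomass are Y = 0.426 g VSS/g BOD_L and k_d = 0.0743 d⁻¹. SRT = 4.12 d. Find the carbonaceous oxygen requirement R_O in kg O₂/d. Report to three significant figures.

R_O ≈ 1460 kg O₂/d

Correct the yield for decay: Y_obs = Y/(1 + k_d θ_c) = 0.426 / (1 + 0.0743 × 4.12) = 0.426 / 1.306 = 0.3262.
Substrate removed = Q·(S₀ − S) = 1040 m³/d × (2630 − 15.8) g/m³ = 2.72×10^6 g/d = 2719 kg/d.
Net sludge production P_X = 0.3262 × 2719 = 886.7 kg VSS/d.
Carbonaceous O₂ demand = substrate oxidised − cell-mass equivalent = 2719 − 1.42 × 886.7 = 1460 kg O₂/d.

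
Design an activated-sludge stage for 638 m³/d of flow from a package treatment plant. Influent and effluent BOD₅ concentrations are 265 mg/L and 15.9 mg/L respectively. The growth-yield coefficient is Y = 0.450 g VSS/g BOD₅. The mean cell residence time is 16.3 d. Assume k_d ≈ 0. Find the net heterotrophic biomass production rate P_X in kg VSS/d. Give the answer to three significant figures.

P_X ≈ 71.5 kg VSS/d

With endogenous decay neglected, the observed yield equals the true yield: Y_obs = Y = 0.450 g VSS/g BOD₅.
ΔS = 265 − 15.9 = 249.1 mg/L, so the substrate removal rate is 638 × 249.1/1000 = 158.9 kg BOD₅/d.
Biomass produced: P_X = Y_obs·Q·ΔS = 0.4500 × 158.9 ≈ 71.52 kg VSS/d.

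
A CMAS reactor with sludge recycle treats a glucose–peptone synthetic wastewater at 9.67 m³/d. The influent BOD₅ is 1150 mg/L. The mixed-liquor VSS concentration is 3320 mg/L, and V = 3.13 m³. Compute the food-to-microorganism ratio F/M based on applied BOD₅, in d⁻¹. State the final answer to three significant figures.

F/M = applied load / biomass = Q·S₀/(V·X) = 9.67 × 1150 / (3.130 × 3320) = 1.070 d⁻¹.

F/M ≈ 1.07 d⁻¹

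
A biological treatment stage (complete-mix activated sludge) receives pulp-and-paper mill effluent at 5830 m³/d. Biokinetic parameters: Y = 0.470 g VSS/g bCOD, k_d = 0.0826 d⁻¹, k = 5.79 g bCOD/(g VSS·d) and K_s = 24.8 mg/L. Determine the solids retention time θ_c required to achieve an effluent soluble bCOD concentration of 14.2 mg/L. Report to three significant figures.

θ_c ≈ 1.10 d

Specific growth rate at S = 14.2 mg/L: μ = YkS/(K_s+S) = 0.470·5.79·14.2/(24.8+14.2) = 0.9908 d⁻¹.
1/θ_c = 0.9908 − 0.0826 = 0.9082 d⁻¹, so θ_c = 1.101 d.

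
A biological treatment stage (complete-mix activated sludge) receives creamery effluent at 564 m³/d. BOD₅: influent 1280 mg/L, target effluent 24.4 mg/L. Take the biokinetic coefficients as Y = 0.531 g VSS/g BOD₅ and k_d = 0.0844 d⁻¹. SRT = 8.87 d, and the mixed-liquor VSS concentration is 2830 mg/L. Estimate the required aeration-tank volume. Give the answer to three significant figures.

V ≈ 674 m³

Rearranging the biomass balance for a CMAS with decay, V = Y·Q·ΔS·θ_c / [X·(1+k_d θ_c)] = 0.531 × 564 × (1280 − 24.4) × 8.87 / [2830 × (1 + 0.0844 × 8.87)] = 3.34×10^6 / 4949 = 674.0 m³.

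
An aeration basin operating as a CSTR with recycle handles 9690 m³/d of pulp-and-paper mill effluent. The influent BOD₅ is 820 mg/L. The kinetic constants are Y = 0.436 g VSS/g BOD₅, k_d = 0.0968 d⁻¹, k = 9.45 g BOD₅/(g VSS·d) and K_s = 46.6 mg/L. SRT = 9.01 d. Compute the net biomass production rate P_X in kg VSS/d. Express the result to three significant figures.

P_X ≈ 1840 kg VSS/d

From the Monod/SRT balance for a CMAS, S = K_s·(1+k_d θ_c)/[θ_c·(Y k − k_d) − 1] = 46.6 × (1 + 0.0968 × 9.01) / [9.01 × (0.436 × 9.45 − 0.0968) − 1] = 87.24 / 35.25 = 2.475 mg/L.
Observed yield with endogenous decay: Y_obs = Y / (1 + k_d·θ_c) = 0.436 / (1 + 0.0968 × 9.01) = 0.436 / 1.872 = 0.2329 g VSS/g BOD₅.
Mass of BOD₅ removed per day: Q(S₀ − S) = 9690 × 817.5 g/m³ = 7922 kg/d.
Biomass produced: P_X = Y_obs·Q·ΔS = 0.2329 × 7922 ≈ 1845 kg VSS/d.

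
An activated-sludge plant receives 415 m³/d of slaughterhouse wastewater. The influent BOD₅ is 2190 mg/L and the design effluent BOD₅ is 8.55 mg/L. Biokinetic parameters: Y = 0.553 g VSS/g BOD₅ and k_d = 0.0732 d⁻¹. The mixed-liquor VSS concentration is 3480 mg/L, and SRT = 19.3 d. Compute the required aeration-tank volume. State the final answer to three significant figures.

Rearranging the biomass balance for a CMAS with decay, V = Y·Q·ΔS·θ_c / [X·(1+k_d θ_c)] = 0.553 × 415 × (2190 − 8.55) × 19.3 / [3480 × (1 + 0.0732 × 19.3)] = 9.66×10^6 / 8396 = 1151 m³.

V ≈ 1150 m³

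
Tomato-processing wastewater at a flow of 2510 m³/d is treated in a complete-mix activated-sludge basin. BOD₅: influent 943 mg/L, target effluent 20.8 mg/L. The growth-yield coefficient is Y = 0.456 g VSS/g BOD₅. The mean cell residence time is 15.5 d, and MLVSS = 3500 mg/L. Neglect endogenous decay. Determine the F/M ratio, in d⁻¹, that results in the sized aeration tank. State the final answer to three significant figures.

F/M ≈ 0.145 d⁻¹

V·X = Y·Q·ΔS·θ_c gives V = 0.456 × 2510 × (943 − 20.8) × 15.5 / 3500 = 4674 m³.
Food-to-microorganism ratio F/M = Q S₀ / (V X) = 2510 × 943 / (4674 × 3500) = 0.1447 d⁻¹.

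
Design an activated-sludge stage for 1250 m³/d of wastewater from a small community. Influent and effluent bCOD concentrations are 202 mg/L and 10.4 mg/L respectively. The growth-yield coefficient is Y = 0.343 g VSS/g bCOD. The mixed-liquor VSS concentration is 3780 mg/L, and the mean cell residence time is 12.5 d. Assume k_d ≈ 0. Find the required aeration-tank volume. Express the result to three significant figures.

V ≈ 272 m³

V·X = Y·Q·ΔS·θ_c gives V = 0.343 × 1250 × (202 − 10.4) × 12.5 / 3780 = 271.7 m³.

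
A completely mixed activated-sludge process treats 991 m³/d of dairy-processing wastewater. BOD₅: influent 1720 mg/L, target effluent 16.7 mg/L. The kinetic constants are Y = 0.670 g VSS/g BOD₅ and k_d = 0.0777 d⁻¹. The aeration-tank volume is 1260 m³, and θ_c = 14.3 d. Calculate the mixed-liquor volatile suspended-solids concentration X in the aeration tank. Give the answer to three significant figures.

X ≈ 6080 mg/L

X = Y·Q·ΔS·θ_c / [V·(1 + k_d θ_c)] = 0.670 × 991 × (1720 − 16.7) × 14.3 / [1260 × (1 + 0.0777 × 14.3)] = 6080 mg/L.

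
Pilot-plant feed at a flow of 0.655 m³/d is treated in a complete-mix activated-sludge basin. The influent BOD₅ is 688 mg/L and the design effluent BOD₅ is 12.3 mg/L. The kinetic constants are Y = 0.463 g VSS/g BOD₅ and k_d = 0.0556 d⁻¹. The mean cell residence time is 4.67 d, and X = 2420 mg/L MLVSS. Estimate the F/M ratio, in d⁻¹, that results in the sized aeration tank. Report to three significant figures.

Rearranging the biomass balance for a CMAS with decay, V = Y·Q·ΔS·θ_c / [X·(1+k_d θ_c)] = 0.463 × 0.655 × (688 − 12.3) × 4.67 / [2420 × (1 + 0.0556 × 4.67)] = 9.57×10^2 / 3048 = 0.3139 m³.
F/M = applied load / biomass = Q·S₀/(V·X) = 0.655 × 688 / (0.3139 × 2420) = 0.5932 d⁻¹.

F/M ≈ 0.593 d⁻¹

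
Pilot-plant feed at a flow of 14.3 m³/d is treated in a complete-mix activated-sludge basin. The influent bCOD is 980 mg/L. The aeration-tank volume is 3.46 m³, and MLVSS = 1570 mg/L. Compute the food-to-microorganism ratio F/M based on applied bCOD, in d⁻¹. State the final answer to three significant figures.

F/M ≈ 2.58 d⁻¹

F/M = Q·S₀ / (V·X) = 14.3 × 980 / (3.460 × 1570) = 2.580 g bCOD·(g VSS·d)⁻¹.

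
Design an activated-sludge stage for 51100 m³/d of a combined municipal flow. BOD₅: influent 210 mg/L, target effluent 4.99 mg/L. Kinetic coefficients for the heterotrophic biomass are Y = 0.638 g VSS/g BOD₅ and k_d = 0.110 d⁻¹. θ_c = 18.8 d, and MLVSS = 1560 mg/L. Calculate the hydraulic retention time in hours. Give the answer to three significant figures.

τ ≈ 12.3 h

From the SRT design equation V = Y Q (S₀−S) θ_c / [X (1 + k_d θ_c)] = 0.638 × 51100 × (210 − 4.99) × 18.8 / [1560 × (1 + 0.110 × 18.8)] = 1.26×10^8 / 4786 = 26254 m³.
HRT = V/Q = 26254 m³ / 51100 m³·d⁻¹ = 0.5138 d × 24 = 12.33 h.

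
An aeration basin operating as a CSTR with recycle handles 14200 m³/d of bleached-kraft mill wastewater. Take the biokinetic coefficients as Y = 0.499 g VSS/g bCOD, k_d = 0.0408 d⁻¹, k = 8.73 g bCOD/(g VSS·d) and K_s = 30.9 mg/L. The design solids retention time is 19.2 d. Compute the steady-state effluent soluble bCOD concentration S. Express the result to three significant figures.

For a completely mixed reactor with recycle the Lawrence–McCarty relation gives S = K_s·(1 + k_d·θ_c) / [θ_c·(Y·k − k_d) − 1] = 30.9 × (1 + 0.0408 × 19.2) / [19.2 × (0.499 × 8.73 − 0.0408) − 1] = 55.11 / 81.86 = 0.6732 mg/L.

S ≈ 0.673 mg/L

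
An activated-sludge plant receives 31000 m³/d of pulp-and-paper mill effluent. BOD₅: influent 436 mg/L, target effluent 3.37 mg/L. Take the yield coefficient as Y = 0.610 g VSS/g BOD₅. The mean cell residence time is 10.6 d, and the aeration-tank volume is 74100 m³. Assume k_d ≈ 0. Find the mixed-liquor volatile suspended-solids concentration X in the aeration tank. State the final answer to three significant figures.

X ≈ 1170 mg/L

Without decay, X = Y Q (S₀−S) θ_c / V = 0.610 × 31000 × (436 − 3.37) × 10.6 / 74100 = 1170 mg/L.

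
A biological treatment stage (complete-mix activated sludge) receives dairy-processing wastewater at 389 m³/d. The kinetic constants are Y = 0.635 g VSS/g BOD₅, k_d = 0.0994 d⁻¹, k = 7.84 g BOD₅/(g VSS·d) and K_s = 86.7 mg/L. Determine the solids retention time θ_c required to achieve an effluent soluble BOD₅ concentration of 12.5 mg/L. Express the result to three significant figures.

θ_c ≈ 1.89 d

From 1/θ_c = Y·k·S/(K_s + S) − k_d: Y·k·S/(K_s+S) = 0.635 × 7.84 × 12.5 / (86.7 + 12.5) = 0.6273 d⁻¹.
Then 1/θ_c = μ − k_d = 0.6273 − 0.0994 = 0.5279 d⁻¹, giving θ_c = 1.894 d.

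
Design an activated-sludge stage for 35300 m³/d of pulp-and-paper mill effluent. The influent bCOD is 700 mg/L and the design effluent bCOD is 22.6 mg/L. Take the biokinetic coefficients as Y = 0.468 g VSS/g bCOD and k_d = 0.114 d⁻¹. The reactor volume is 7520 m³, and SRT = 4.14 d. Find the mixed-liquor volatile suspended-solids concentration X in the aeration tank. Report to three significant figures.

X = Y·Q·ΔS·θ_c / [V·(1 + k_d θ_c)] = 0.468 × 35300 × (700 − 22.6) × 4.14 / [7520 × (1 + 0.114 × 4.14)] = 4186 mg/L.

X ≈ 4190 mg/L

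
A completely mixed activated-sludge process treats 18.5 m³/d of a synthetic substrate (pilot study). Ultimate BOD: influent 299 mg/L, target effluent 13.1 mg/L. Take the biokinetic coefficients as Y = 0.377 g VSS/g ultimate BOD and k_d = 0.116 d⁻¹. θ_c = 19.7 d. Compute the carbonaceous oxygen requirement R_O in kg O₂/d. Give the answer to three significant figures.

R_O ≈ 4.43 kg O₂/d

Y_obs = Y / (1 + k_d θ_c) = 0.377 / (1 + 0.116 × 19.7) = 0.377 / 3.285 = 0.1148.
Q·(S₀ − S) = 18.5 × (299 − 13.1) × 10⁻³ = 5.289 kg/d removed.
Net sludge production P_X = 0.1148 × 5.289 = 0.6070 kg VSS/d.
Carbonaceous O₂ demand = substrate oxidised − cell-mass equivalent = 5.289 − 1.42 × 0.6070 = 4.427 kg O₂/d.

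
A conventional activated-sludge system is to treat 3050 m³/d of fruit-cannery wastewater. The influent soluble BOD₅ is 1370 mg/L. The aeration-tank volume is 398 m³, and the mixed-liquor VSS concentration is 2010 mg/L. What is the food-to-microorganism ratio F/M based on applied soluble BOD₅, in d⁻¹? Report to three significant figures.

Food-to-microorganism ratio F/M = Q S₀ / (V X) = 3050 × 1370 / (398.0 × 2010) = 5.223 d⁻¹.

F/M ≈ 5.22 d⁻¹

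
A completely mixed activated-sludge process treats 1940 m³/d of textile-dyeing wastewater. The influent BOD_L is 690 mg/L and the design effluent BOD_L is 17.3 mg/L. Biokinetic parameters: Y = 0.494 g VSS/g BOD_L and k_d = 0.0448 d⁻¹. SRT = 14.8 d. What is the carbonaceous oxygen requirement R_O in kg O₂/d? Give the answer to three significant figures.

R_O ≈ 755 kg O₂/d

The observed yield is Y_obs = Y/(1 + k_d·θ_c) = 0.494 / (1 + 0.0448 × 14.8) = 0.494 / 1.663 = 0.2970 g VSS per g BOD_L removed.
Mass of BOD_L removed per day: Q(S₀ − S) = 1940 × 672.7 g/m³ = 1305 kg/d.
Net sludge production P_X = 0.2970 × 1305 = 387.7 kg VSS/d.
Carbonaceous O₂ demand = substrate oxidised − cell-mass equivalent = 1305 − 1.42 × 387.7 = 754.6 kg O₂/d.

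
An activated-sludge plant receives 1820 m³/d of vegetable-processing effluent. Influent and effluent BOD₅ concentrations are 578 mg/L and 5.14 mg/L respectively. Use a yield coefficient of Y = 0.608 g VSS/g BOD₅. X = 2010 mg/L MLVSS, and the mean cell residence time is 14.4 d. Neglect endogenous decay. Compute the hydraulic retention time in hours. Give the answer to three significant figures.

V·X = Y·Q·ΔS·θ_c gives V = 0.608 × 1820 × (578 − 5.14) × 14.4 / 2010 = 4541 m³.
Hydraulic retention time τ = V/Q = 4541 / 1820 = 2.495 d = 59.89 h.

τ ≈ 59.9 h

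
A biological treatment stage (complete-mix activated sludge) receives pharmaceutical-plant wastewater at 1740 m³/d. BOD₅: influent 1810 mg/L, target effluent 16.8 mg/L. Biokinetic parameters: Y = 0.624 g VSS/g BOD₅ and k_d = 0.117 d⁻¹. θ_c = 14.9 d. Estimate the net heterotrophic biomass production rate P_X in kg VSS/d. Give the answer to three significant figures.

P_X ≈ 710 kg VSS/d

Correct the yield for decay: Y_obs = Y/(1 + k_d θ_c) = 0.624 / (1 + 0.117 × 14.9) = 0.624 / 2.743 = 0.2275.
Mass of BOD₅ removed per day: Q(S₀ − S) = 1740 × 1793 g/m³ = 3120 kg/d.
Biomass produced: P_X = Y_obs·Q·ΔS = 0.2275 × 3120 ≈ 709.7 kg VSS/d.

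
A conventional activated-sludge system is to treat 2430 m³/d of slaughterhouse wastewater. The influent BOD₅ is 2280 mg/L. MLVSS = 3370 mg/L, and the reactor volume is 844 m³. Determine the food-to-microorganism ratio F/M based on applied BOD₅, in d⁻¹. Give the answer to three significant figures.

F/M = applied load / biomass = Q·S₀/(V·X) = 2430 × 2280 / (844.0 × 3370) = 1.948 d⁻¹.

F/M ≈ 1.95 d⁻¹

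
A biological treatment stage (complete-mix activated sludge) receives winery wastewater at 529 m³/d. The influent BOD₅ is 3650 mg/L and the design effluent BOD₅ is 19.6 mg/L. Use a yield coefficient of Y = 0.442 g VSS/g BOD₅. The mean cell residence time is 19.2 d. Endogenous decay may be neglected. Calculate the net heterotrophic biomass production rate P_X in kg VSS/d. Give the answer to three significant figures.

Since k_d ≈ 0, Y_obs = Y = 0.442 g VSS/g BOD₅.
Mass of BOD₅ removed per day: Q(S₀ − S) = 529 × 3630 g/m³ = 1920 kg/d.
P_X = Y_obs · Q(S₀ − S) = 0.4420 × 1920 = 848.9 kg VSS/d.

P_X ≈ 849 kg VSS/d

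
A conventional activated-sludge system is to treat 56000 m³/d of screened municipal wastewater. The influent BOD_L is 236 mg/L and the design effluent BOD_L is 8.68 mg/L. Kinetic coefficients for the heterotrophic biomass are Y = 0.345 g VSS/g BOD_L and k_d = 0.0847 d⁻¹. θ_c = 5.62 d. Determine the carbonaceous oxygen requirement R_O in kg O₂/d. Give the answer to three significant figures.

Observed yield with endogenous decay: Y_obs = Y / (1 + k_d·θ_c) = 0.345 / (1 + 0.0847 × 5.62) = 0.345 / 1.476 = 0.2337 g VSS/g BOD_L.
Q·(S₀ − S) = 56000 × (236 − 8.68) × 10⁻³ = 12730 kg/d removed.
Net sludge production P_X = 0.2337 × 12730 = 2975 kg VSS/d.
R_O = Q·(S₀ − S) − 1.42·P_X = 12730 − 1.42 × 2975 = 8505 kg O₂/d.

R_O ≈ 8500 kg O₂/d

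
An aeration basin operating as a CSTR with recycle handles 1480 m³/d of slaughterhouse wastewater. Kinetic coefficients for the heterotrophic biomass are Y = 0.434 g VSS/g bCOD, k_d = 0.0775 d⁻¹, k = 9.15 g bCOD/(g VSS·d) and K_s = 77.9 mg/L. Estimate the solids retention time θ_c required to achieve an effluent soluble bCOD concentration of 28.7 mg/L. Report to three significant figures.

θ_c ≈ 1.01 d

At the target effluent, Y k S/(K_s+S) = 0.434×9.15×28.7/106.6 = 1.069 d⁻¹.
θ_c = 1/(μ − k_d) = 1/(1.069 − 0.0775) = 1/0.9916 = 1.008 d.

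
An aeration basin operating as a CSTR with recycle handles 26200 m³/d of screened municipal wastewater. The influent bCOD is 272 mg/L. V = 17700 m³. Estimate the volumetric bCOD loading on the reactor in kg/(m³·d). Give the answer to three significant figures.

Applied bCOD load per unit volume = Q·S₀/V = (26200 × 272/1000)/17700 = 0.4026 kg bCOD·m⁻³·d⁻¹.

L_v ≈ 0.403 kg bCOD/(m³·d)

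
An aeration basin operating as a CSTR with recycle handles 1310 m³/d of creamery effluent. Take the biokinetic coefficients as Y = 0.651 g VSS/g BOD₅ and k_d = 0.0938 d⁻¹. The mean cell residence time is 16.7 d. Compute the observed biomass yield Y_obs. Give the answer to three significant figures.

Y_obs ≈ 0.254 g VSS/g BOD₅

Correct the yield for decay: Y_obs = Y/(1 + k_d θ_c) = 0.651 / (1 + 0.0938 × 16.7) = 0.651 / 2.566 = 0.2537.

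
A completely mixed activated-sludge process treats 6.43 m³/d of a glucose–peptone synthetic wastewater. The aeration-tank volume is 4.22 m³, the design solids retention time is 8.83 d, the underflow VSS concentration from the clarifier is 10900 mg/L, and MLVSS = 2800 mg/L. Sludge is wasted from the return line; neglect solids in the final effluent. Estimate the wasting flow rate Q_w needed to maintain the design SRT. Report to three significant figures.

θ_c = V·X/(Q_w·X_r) when wasting from the recycle, so Q_w = V·X/(θ_c·X_r) = 4.220 × 2800 / (8.83 × 10900) = 0.1228 m³/d.

Q_w ≈ 0.123 m³/d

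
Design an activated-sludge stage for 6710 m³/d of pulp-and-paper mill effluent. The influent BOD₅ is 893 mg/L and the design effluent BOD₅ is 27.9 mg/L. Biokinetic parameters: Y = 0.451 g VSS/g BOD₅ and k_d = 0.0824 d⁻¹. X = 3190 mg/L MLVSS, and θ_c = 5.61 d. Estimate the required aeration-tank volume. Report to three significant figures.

V ≈ 3150 m³

From the SRT design equation V = Y Q (S₀−S) θ_c / [X (1 + k_d θ_c)] = 0.451 × 6710 × (893 − 27.9) × 5.61 / [3190 × (1 + 0.0824 × 5.61)] = 1.47×10^7 / 4665 = 3149 m³.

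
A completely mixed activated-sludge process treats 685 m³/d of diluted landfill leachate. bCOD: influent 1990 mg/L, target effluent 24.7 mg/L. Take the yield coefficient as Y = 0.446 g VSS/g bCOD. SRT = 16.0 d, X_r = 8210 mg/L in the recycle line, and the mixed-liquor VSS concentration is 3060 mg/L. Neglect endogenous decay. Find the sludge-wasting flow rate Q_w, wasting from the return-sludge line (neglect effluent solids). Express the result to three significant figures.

Biomass mass balance (decay neglected): V·X = Y·Q·(S₀ − S)·θ_c, so V = 0.446 × 685 × (1990 − 24.7) × 16.0 / 3060 = 3139 m³.
Q_w = (V·X)/(θ_c X_r) = 3139 × 3060 / (16.0 × 8210) = 73.13 m³/d.

Q_w ≈ 73.1 m³/d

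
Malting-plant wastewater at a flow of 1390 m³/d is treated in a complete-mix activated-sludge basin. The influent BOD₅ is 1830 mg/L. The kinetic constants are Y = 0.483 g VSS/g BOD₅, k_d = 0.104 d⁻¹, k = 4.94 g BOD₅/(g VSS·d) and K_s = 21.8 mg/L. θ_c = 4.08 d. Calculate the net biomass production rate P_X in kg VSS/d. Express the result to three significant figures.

P_X ≈ 861 kg VSS/d

Effluent substrate depends only on kinetics and SRT: S = K_s(1 + k_d θ_c) / [θ_c(Yk − k_d) − 1] = 21.8 × (1 + 0.104 × 4.08) / [4.08 × (0.483 × 4.94 − 0.104) − 1] = 31.05 / 8.311 = 3.736 mg/L.
Y_obs = Y / (1 + k_d θ_c) = 0.483 / (1 + 0.104 × 4.08) = 0.483 / 1.424 = 0.3391.
ΔS = 1830 − 3.74 = 1826 mg/L, so the substrate removal rate is 1390 × 1826/1000 = 2539 kg BOD₅/d.
Net biomass production P_X = Y_obs × Q·(S₀ − S) = 0.3391 × 2539 = 860.8 kg VSS/d.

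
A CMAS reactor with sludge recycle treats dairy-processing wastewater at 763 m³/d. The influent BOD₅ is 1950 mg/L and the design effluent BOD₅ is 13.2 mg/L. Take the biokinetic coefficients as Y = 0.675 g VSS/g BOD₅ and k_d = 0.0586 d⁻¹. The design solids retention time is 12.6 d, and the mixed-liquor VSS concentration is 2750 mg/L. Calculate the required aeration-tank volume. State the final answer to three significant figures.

V ≈ 2630 m³

Steady-state biomass mass balance: V·X·(1 + k_d·θ_c) = Y·Q·(S₀ − S)·θ_c, so V = 0.675 × 763 × (1950 − 13.2) × 12.6 / [2750 × (1 + 0.0586 × 12.6)] = 1.26×10^7 / 4780 = 2629 m³.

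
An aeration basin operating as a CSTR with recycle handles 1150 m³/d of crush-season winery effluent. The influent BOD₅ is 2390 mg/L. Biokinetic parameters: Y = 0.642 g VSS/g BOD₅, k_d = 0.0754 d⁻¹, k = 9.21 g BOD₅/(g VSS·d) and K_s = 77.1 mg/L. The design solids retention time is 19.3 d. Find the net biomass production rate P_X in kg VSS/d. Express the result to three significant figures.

Effluent substrate depends only on kinetics and SRT: S = K_s(1 + k_d θ_c) / [θ_c(Yk − k_d) − 1] = 77.1 × (1 + 0.0754 × 19.3) / [19.3 × (0.642 × 9.21 − 0.0754) − 1] = 189.3 / 111.7 = 1.695 mg/L.
Y_obs = Y / (1 + k_d θ_c) = 0.642 / (1 + 0.0754 × 19.3) = 0.642 / 2.455 = 0.2615.
Mass of BOD₅ removed per day: Q(S₀ − S) = 1150 × 2388 g/m³ = 2747 kg/d.
P_X = Y_obs · Q(S₀ − S) = 0.2615 × 2747 = 718.2 kg VSS/d.

P_X ≈ 718 kg VSS/d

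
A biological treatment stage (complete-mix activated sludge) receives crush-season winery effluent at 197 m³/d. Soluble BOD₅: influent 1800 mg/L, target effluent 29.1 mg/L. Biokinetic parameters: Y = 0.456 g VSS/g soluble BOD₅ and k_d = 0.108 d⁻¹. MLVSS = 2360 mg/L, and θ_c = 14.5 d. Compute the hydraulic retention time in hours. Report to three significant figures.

τ ≈ 46.4 h

Rearranging the biomass balance for a CMAS with decay, V = Y·Q·ΔS·θ_c / [X·(1+k_d θ_c)] = 0.456 × 197 × (1800 − 29.1) × 14.5 / [2360 × (1 + 0.108 × 14.5)] = 2.31×10^6 / 6056 = 380.9 m³.
Hydraulic retention time τ = V/Q = 380.9 / 197 = 1.934 d = 46.41 h.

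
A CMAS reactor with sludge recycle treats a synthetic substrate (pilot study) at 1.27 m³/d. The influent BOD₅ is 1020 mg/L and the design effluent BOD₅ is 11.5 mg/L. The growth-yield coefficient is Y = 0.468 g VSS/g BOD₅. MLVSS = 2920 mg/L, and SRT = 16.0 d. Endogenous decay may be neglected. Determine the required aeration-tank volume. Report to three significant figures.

V ≈ 3.28 m³

V·X = Y·Q·ΔS·θ_c gives V = 0.468 × 1.27 × (1020 − 11.5) × 16.0 / 2920 = 3.284 m³.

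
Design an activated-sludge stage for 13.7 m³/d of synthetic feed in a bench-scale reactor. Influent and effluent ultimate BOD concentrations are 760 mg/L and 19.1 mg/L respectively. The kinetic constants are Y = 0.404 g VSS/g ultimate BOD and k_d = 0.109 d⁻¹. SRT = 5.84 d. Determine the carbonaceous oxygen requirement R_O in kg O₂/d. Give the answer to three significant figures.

Y_obs = Y / (1 + k_d θ_c) = 0.404 / (1 + 0.109 × 5.84) = 0.404 / 1.637 = 0.2469.
Substrate removed = Q·(S₀ − S) = 13.7 m³/d × (760 − 19.1) g/m³ = 1.02×10^4 g/d = 10.15 kg/d.
Biomass synthesised: P_X = Y_obs × 10.15 = 2.506 kg VSS/d.
Carbonaceous O₂ demand = substrate oxidised − cell-mass equivalent = 10.15 − 1.42 × 2.506 = 6.592 kg O₂/d.

R_O ≈ 6.59 kg O₂/d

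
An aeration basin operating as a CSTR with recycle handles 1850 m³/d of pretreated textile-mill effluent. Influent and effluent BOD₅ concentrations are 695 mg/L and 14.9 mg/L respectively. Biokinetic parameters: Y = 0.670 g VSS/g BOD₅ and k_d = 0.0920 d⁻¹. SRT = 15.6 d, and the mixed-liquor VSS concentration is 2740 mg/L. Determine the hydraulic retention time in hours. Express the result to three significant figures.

τ ≈ 25.6 h

Rearranging the biomass balance for a CMAS with decay, V = Y·Q·ΔS·θ_c / [X·(1+k_d θ_c)] = 0.670 × 1850 × (695 − 14.9) × 15.6 / [2740 × (1 + 0.0920 × 15.6)] = 1.32×10^7 / 6672 = 1971 m³.
Hydraulic retention time τ = V/Q = 1971 / 1850 = 1.065 d = 25.57 h.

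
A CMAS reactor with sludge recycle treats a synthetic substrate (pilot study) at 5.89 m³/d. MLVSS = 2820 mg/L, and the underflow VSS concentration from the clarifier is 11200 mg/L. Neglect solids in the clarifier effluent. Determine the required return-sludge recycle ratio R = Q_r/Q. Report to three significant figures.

R ≈ 0.337

Mass balance around the secondary clarifier (neglecting effluent solids): R = X / (X_r − X) = 2820 / (11200 − 2820) = 0.3365.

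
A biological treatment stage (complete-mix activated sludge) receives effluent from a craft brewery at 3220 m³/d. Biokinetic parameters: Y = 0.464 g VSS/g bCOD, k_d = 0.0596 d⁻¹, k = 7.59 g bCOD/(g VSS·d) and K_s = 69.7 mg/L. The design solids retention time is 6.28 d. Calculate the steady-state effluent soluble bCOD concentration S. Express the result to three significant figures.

S ≈ 4.62 mg/L

For a completely mixed reactor with recycle the Lawrence–McCarty relation gives S = K_s·(1 + k_d·θ_c) / [θ_c·(Y·k − k_d) − 1] = 69.7 × (1 + 0.0596 × 6.28) / [6.28 × (0.464 × 7.59 − 0.0596) − 1] = 95.79 / 20.74 = 4.618 mg/L.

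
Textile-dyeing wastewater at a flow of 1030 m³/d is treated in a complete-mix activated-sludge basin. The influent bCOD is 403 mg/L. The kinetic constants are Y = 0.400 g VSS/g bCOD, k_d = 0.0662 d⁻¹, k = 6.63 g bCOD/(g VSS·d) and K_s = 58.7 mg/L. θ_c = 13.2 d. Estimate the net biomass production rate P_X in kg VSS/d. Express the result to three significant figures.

From the Monod/SRT balance for a CMAS, S = K_s·(1+k_d θ_c)/[θ_c·(Y k − k_d) − 1] = 58.7 × (1 + 0.0662 × 13.2) / [13.2 × (0.400 × 6.63 − 0.0662) − 1] = 110.0 / 33.13 = 3.320 mg/L.
Y_obs = Y / (1 + k_d θ_c) = 0.400 / (1 + 0.0662 × 13.2) = 0.400 / 1.874 = 0.2135.
Substrate removed = Q·(S₀ − S) = 1030 m³/d × (403 − 3.32) g/m³ = 4.12×10^5 g/d = 411.7 kg/d.
P_X = Y_obs · Q(S₀ − S) = 0.2135 × 411.7 = 87.88 kg VSS/d.

P_X ≈ 87.9 kg VSS/d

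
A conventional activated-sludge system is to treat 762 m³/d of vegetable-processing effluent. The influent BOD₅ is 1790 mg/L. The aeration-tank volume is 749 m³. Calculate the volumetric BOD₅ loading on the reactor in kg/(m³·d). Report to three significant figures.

Volumetric loading L_v = Q·S₀ / V = 762 × 1790 g/m³ / 749.0 m³ = 1821 g/(m³·d) = 1.821 kg BOD₅/(m³·d).

L_v ≈ 1.82 kg BOD₅/(m³·d)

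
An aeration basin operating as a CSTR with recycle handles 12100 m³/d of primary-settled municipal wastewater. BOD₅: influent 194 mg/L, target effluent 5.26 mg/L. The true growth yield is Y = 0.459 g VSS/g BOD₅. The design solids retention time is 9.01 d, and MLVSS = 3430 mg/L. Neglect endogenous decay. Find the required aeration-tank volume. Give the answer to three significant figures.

V·X = Y·Q·ΔS·θ_c gives V = 0.459 × 12100 × (194 − 5.26) × 9.01 / 3430 = 2754 m³.

V ≈ 2750 m³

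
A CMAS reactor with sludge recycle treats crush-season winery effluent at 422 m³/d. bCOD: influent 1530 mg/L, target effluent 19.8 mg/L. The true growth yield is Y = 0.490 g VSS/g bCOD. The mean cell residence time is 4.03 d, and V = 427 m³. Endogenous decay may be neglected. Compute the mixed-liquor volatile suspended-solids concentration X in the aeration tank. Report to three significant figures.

X ≈ 2950 mg/L

Without decay, X = Y Q (S₀−S) θ_c / V = 0.490 × 422 × (1530 − 19.8) × 4.03 / 427 = 2947 mg/L.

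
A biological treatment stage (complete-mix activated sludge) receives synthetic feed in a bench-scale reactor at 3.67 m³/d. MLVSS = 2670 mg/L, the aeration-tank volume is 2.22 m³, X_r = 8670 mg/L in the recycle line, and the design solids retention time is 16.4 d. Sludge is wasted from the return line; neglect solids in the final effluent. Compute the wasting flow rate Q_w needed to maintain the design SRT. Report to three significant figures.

Q_w = (V·X)/(θ_c X_r) = 2.220 × 2670 / (16.4 × 8670) = 0.04169 m³/d.

Q_w ≈ 0.0417 m³/d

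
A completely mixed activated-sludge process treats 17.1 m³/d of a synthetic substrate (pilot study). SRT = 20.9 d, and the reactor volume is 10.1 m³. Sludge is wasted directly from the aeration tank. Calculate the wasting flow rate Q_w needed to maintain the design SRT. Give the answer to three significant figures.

Q_w ≈ 0.483 m³/d

With mixed-liquor wasting, θ_c = V/Q_w, so Q_w = V/θ_c = 10.10/20.9 = 0.4833 m³/d.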